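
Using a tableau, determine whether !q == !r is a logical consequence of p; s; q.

No

Initial set: {p; s; q; !(!q == !r)}.
!(!q == !r): β-rule — branch into !q, !!r  //  !!q, !r.
  branch 1 (add !q, !!r):
    × closes — contains both q and !q.
  branch 2 (add !!q, !r):
    ○ open, literals {p=T, q=T, r=F, s=T}.
1 branch closed, 1 open.
An open branch gives a countermodel: p=T, q=T, r=F, s=T (unmentioned atoms arbitrary); the premises hold there but the conclusion fails.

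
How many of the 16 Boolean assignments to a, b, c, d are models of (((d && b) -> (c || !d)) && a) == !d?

9

Initial set: {((((d && b) -> (c || !d)) && a) == !d)}.
((((d && b) -> (c || !d)) && a) == !d): β-rule — branch into (((d && b) -> (c || !d)) && a), !d  //  !(((d && b) -> (c || !d)) && a), !!d.
  branch 1 (add (((d && b) -> (c || !d)) && a), !d):
    (((d && b) -> (c || !d)) && a): α-rule — add ((d && b) -> (c || !d)), a.
    ((d && b) -> (c || !d)): β-rule — branch into !(d && b)  //  (c || !d).
      branch 1.1 (add !(d && b)):
        !(d && b): β-rule — branch into !d  //  !b.
          branch 1.1.1 (add !d):
            ○ open, literals {a=1, d=0}.
          branch 1.1.2 (add !b):
            ○ open, literals {a=1, b=0, d=0}.
      branch 1.2 (add (c || !d)):
        (c || !d): β-rule — branch into c  //  !d.
          branch 1.2.1 (add c):
            ○ open, literals {a=1, c=1, d=0}.
          branch 1.2.2 (add !d):
            ○ open, literals {a=1, d=0}.
  branch 2 (add !(((d && b) -> (c || !d)) && a), !!d):
    !(((d && b) -> (c || !d)) && a): β-rule — branch into !((d && b) -> (c || !d))  //  !a.
      branch 2.1 (add !((d && b) -> (c || !d))):
        !((d && b) -> (c || !d)): α-rule — add (d && b), !(c || !d).
        (d && b): α-rule — add d, b.
        !(c || !d): α-rule — add !c, !!d.
        ○ open, literals {b=1, c=0, d=1}.
      branch 2.2 (add !a):
        ○ open, literals {a=0, d=1}.
0 branches closed, 6 open.
Each open branch fixes some atoms; the unmentioned ones are free. Counting distinct full assignments: branch {a=1, d=0} (b, c) contributes 4 new; branch {a=1, b=0, d=0} (c) contributes 0 new; branch {a=1, c=1, d=0} (b) contributes 0 new; branch {a=1, d=0} (b, c) contributes 0 new; branch {b=1, c=0, d=1} (a) contributes 2 new; branch {a=0, d=1} (b, c) contributes 3 new. Total: 9.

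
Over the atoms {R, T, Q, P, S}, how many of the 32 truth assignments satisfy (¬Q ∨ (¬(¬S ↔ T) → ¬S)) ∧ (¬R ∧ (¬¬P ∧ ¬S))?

4

Initial set: {((¬Q ∨ (¬(¬S ↔ T) → ¬S)) ∧ (¬R ∧ (¬¬P ∧ ¬S)))}.
((¬Q ∨ (¬(¬S ↔ T) → ¬S)) ∧ (¬R ∧ (¬¬P ∧ ¬S))): α-rule — add (¬Q ∨ (¬(¬S ↔ T) → ¬S)), (¬R ∧ (¬¬P ∧ ¬S)).
(¬R ∧ (¬¬P ∧ ¬S)): α-rule — add ¬R, (¬¬P ∧ ¬S).
(¬¬P ∧ ¬S): α-rule — add ¬¬P, ¬S.
¬¬P: drop double negation, giving P.
(¬Q ∨ (¬(¬S ↔ T) → ¬S)): β-rule — branch into ¬Q  //  (¬(¬S ↔ T) → ¬S).
  branch 1 (add ¬Q):
    ○ open, literals {P=T, Q=F, R=F, S=F}.
  branch 2 (add (¬(¬S ↔ T) → ¬S)):
    (¬(¬S ↔ T) → ¬S): β-rule — branch into ¬¬(¬S ↔ T)  //  ¬S.
      branch 2.1 (add ¬¬(¬S ↔ T)):
        ¬¬(¬S ↔ T): β-rule — branch into ¬S, T  //  ¬¬S, ¬T.
          branch 2.1.1 (add ¬S, T):
            ○ open, literals {P=T, R=F, S=F, T=T}.
          branch 2.1.2 (add ¬¬S, ¬T):
            × closes — contains both S and ¬S.
      branch 2.2 (add ¬S):
        ○ open, literals {P=T, R=F, S=F}.
1 branch closed, 3 open.
Each open branch fixes some atoms; the unmentioned ones are free. Counting distinct full assignments: branch {P=T, Q=F, R=F, S=F} (T) contributes 2 new; branch {P=T, R=F, S=F, T=T} (Q) contributes 1 new; branch {P=T, R=F, S=F} (T, Q) contributes 1 new. Total: 4.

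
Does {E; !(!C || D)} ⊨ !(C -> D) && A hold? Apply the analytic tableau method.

No

Initial set: {E; !(!C || D); !(!(C -> D) && A)}.
!(!C || D): α-rule — add !!C, !D.
!(!(C -> D) && A): β-rule — branch into !!(C -> D)  //  !A.
  branch 1 (add !!(C -> D)):
    !!(C -> D): β-rule — branch into !C  //  D.
      branch 1.1 (add !C):
        × closes — contains both C and !C.
      branch 1.2 (add D):
        × closes — contains both D and !D.
  branch 2 (add !A):
    ○ open, literals {A=F, C=T, D=F, E=T}.
2 branches closed, 1 open.
An open branch gives a countermodel: A=F, C=T, D=F, E=T (unmentioned atoms arbitrary); the premises hold there but the conclusion fails.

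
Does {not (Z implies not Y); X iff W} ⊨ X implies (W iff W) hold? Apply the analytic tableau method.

Yes

Initial set: {not (Z implies not Y); (X iff W); not (X implies (W iff W))}.
not (Z implies not Y): α-rule — add Z, not not Y.
not (X implies (W iff W)): α-rule — add X, not (W iff W).
(X iff W): β-rule — branch into X, W  //  not X, not W.
  branch 1 (add X, W):
    not (W iff W): β-rule — branch into W, not W  //  not W, W.
      branch 1.1 (add W, not W):
        × closes — contains both W and not W.
      branch 1.2 (add not W, W):
        × closes — contains both W and not W.
  branch 2 (add not X, not W):
    × closes — contains both X and not X.
All 3 branches close.
Every branch closed, so the premises entail the conclusion.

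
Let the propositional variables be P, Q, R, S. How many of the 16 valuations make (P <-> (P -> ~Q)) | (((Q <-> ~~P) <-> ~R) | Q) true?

14

Initial set: {T ((P <-> (P -> ~Q)) | (((Q <-> ~~P) <-> ~R) | Q))}.
T ((P <-> (P -> ~Q)) | (((Q <-> ~~P) <-> ~R) | Q)): β-rule — branch into T (P <-> (P -> ~Q))  //  T (((Q <-> ~~P) <-> ~R) | Q).
  branch 1 (add T (P <-> (P -> ~Q))):
    T (P <-> (P -> ~Q)): β-rule — branch into T P, T (P -> ~Q)  //  F P, F (P -> ~Q).
      branch 1.1 (add T P, T (P -> ~Q)):
        T (P -> ~Q): β-rule — branch into F P  //  T ~Q.
          branch 1.1.1 (add F P):
            × closes — contains both P and ~P.
          branch 1.1.2 (add T ~Q):
            ○ open, literals {P=1, Q=0}.
      branch 1.2 (add F P, F (P -> ~Q)):
        F (P -> ~Q): α-rule — add T P, F ~Q.
        × closes — contains both P and ~P.
  branch 2 (add T (((Q <-> ~~P) <-> ~R) | Q)):
    T (((Q <-> ~~P) <-> ~R) | Q): β-rule — branch into T ((Q <-> ~~P) <-> ~R)  //  T Q.
      branch 2.1 (add T ((Q <-> ~~P) <-> ~R)):
        T ((Q <-> ~~P) <-> ~R): β-rule — branch into T (Q <-> ~~P), T ~R  //  F (Q <-> ~~P), F ~R.
          branch 2.1.1 (add T (Q <-> ~~P), T ~R):
            T (Q <-> ~~P): β-rule — branch into T Q, T ~~P  //  F Q, F ~~P.
              branch 2.1.1.1 (add T Q, T ~~P):
                T ~~P: drop double negation, giving T P.
                ○ open, literals {P=1, Q=1, R=0}.
              branch 2.1.1.2 (add F Q, F ~~P):
                F ~~P: drop double negation, giving F P.
                ○ open, literals {P=0, Q=0, R=0}.
          branch 2.1.2 (add F (Q <-> ~~P), F ~R):
            F (Q <-> ~~P): β-rule — branch into T Q, F ~~P  //  F Q, T ~~P.
              branch 2.1.2.1 (add T Q, F ~~P):
                F ~~P: drop double negation, giving F P.
                ○ open, literals {P=0, Q=1, R=1}.
              branch 2.1.2.2 (add F Q, T ~~P):
                T ~~P: drop double negation, giving T P.
                ○ open, literals {P=1, Q=0, R=1}.
      branch 2.2 (add T Q):
        ○ open, literals {Q=1}.
2 branches closed, 6 open.
Each open branch fixes some atoms; the unmentioned ones are free. Counting distinct full assignments: branch {P=1, Q=0} (R, S) contributes 4 new; branch {P=1, Q=1, R=0} (S) contributes 2 new; branch {P=0, Q=0, R=0} (S) contributes 2 new; branch {P=0, Q=1, R=1} (S) contributes 2 new; branch {P=1, Q=0, R=1} (S) contributes 0 new; branch {Q=1} (P, R, S) contributes 4 new. Total: 14.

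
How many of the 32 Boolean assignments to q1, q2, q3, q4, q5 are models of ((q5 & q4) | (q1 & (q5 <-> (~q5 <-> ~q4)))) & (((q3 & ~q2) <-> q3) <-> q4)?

Initial set: {T (((q5 & q4) | (q1 & (q5 <-> (~q5 <-> ~q4)))) & (((q3 & ~q2) <-> q3) <-> q4))}.
T (((q5 & q4) | (q1 & (q5 <-> (~q5 <-> ~q4)))) & (((q3 & ~q2) <-> q3) <-> q4)): α-rule — add T ((q5 & q4) | (q1 & (q5 <-> (~q5 <-> ~q4)))), T (((q3 & ~q2) <-> q3) <-> q4).
T ((q5 & q4) | (q1 & (q5 <-> (~q5 <-> ~q4)))): β-rule — branch into T (q5 & q4)  //  T (q1 & (q5 <-> (~q5 <-> ~q4))).
  branch 1 (add T (q5 & q4)):
    T (q5 & q4): α-rule — add T q5, T q4.
    T (((q3 & ~q2) <-> q3) <-> q4): β-rule — branch into T ((q3 & ~q2) <-> q3), T q4  //  F ((q3 & ~q2) <-> q3), F q4.
      branch 1.1 (add T ((q3 & ~q2) <-> q3), T q4):
        T ((q3 & ~q2) <-> q3): β-rule — branch into T (q3 & ~q2), T q3  //  F (q3 & ~q2), F q3.
          branch 1.1.1 (add T (q3 & ~q2), T q3):
            T (q3 & ~q2): α-rule — add T q3, T ~q2.
            ○ open, literals {q2=false, q3=true, q4=true, q5=true}.
          branch 1.1.2 (add F (q3 & ~q2), F q3):
            F (q3 & ~q2): β-rule — branch into F q3  //  F ~q2.
              branch 1.1.2.1 (add F q3):
                ○ open, literals {q3=false, q4=true, q5=true}.
              branch 1.1.2.2 (add F ~q2):
                ○ open, literals {q2=true, q3=false, q4=true, q5=true}.
      branch 1.2 (add F ((q3 & ~q2) <-> q3), F q4):
        × closes — contains both q4 and ~q4.
  branch 2 (add T (q1 & (q5 <-> (~q5 <-> ~q4)))):
    T (q1 & (q5 <-> (~q5 <-> ~q4))): α-rule — add T q1, T (q5 <-> (~q5 <-> ~q4)).
    T (((q3 & ~q2) <-> q3) <-> q4): β-rule — branch into T ((q3 & ~q2) <-> q3), T q4  //  F ((q3 & ~q2) <-> q3), F q4.
      branch 2.1 (add T ((q3 & ~q2) <-> q3), T q4):
        T (q5 <-> (~q5 <-> ~q4)): β-rule — branch into T q5, T (~q5 <-> ~q4)  //  F q5, F (~q5 <-> ~q4).
          branch 2.1.1 (add T q5, T (~q5 <-> ~q4)):
            T ((q3 & ~q2) <-> q3): β-rule — branch into T (q3 & ~q2), T q3  //  F (q3 & ~q2), F q3.
              branch 2.1.1.1 (add T (q3 & ~q2), T q3):
                T (q3 & ~q2): α-rule — add T q3, T ~q2.
                T (~q5 <-> ~q4): β-rule — branch into T ~q5, T ~q4  //  F ~q5, F ~q4.
                  branch 2.1.1.1.1 (add T ~q5, T ~q4):
                    × closes — contains both q5 and ~q5.
                  branch 2.1.1.1.2 (add F ~q5, F ~q4):
                    ○ open, literals {q1=true, q2=false, q3=true, q4=true, q5=true}.
              branch 2.1.1.2 (add F (q3 & ~q2), F q3):
                T (~q5 <-> ~q4): β-rule — branch into T ~q5, T ~q4  //  F ~q5, F ~q4.
                  branch 2.1.1.2.1 (add T ~q5, T ~q4):
                    × closes — contains both q5 and ~q5.
                  branch 2.1.1.2.2 (add F ~q5, F ~q4):
                    F (q3 & ~q2): β-rule — branch into F q3  //  F ~q2.
                      branch 2.1.1.2.2.1 (add F q3):
                        ○ open, literals {q1=true, q3=false, q4=true, q5=true}.
                      branch 2.1.1.2.2.2 (add F ~q2):
                        ○ open, literals {q1=true, q2=true, q3=false, q4=true, q5=true}.
          branch 2.1.2 (add F q5, F (~q5 <-> ~q4)):
            T ((q3 & ~q2) <-> q3): β-rule — branch into T (q3 & ~q2), T q3  //  F (q3 & ~q2), F q3.
              branch 2.1.2.1 (add T (q3 & ~q2), T q3):
                T (q3 & ~q2): α-rule — add T q3, T ~q2.
                F (~q5 <-> ~q4): β-rule — branch into T ~q5, F ~q4  //  F ~q5, T ~q4.
                  branch 2.1.2.1.1 (add T ~q5, F ~q4):
                    ○ open, literals {q1=true, q2=false, q3=true, q4=true, q5=false}.
                  branch 2.1.2.1.2 (add F ~q5, T ~q4):
                    × closes — contains both q5 and ~q5.
              branch 2.1.2.2 (add F (q3 & ~q2), F q3):
                F (~q5 <-> ~q4): β-rule — branch into T ~q5, F ~q4  //  F ~q5, T ~q4.
                  branch 2.1.2.2.1 (add T ~q5, F ~q4):
                    F (q3 & ~q2): β-rule — branch into F q3  //  F ~q2.
                      branch 2.1.2.2.1.1 (add F q3):
                        ○ open, literals {q1=true, q3=false, q4=true, q5=false}.
                      branch 2.1.2.2.1.2 (add F ~q2):
                        ○ open, literals {q1=true, q2=true, q3=false, q4=true, q5=false}.
                  branch 2.1.2.2.2 (add F ~q5, T ~q4):
                    × closes — contains both q5 and ~q5.
      branch 2.2 (add F ((q3 & ~q2) <-> q3), F q4):
        T (q5 <-> (~q5 <-> ~q4)): β-rule — branch into T q5, T (~q5 <-> ~q4)  //  F q5, F (~q5 <-> ~q4).
          branch 2.2.1 (add T q5, T (~q5 <-> ~q4)):
            F ((q3 & ~q2) <-> q3): β-rule — branch into T (q3 & ~q2), F q3  //  F (q3 & ~q2), T q3.
              branch 2.2.1.1 (add T (q3 & ~q2), F q3):
                T (q3 & ~q2): α-rule — add T q3, T ~q2.
                × closes — contains both q3 and ~q3.
              branch 2.2.1.2 (add F (q3 & ~q2), T q3):
                T (~q5 <-> ~q4): β-rule — branch into T ~q5, T ~q4  //  F ~q5, F ~q4.
                  branch 2.2.1.2.1 (add T ~q5, T ~q4):
                    × closes — contains both q5 and ~q5.
                  branch 2.2.1.2.2 (add F ~q5, F ~q4):
                    × closes — contains both q4 and ~q4.
          branch 2.2.2 (add F q5, F (~q5 <-> ~q4)):
            F ((q3 & ~q2) <-> q3): β-rule — branch into T (q3 & ~q2), F q3  //  F (q3 & ~q2), T q3.
              branch 2.2.2.1 (add T (q3 & ~q2), F q3):
                T (q3 & ~q2): α-rule — add T q3, T ~q2.
                × closes — contains both q3 and ~q3.
              branch 2.2.2.2 (add F (q3 & ~q2), T q3):
                F (~q5 <-> ~q4): β-rule — branch into T ~q5, F ~q4  //  F ~q5, T ~q4.
                  branch 2.2.2.2.1 (add T ~q5, F ~q4):
                    × closes — contains both q4 and ~q4.
                  branch 2.2.2.2.2 (add F ~q5, T ~q4):
                    × closes — contains both q5 and ~q5.
11 branches closed, 9 open.
Each open branch fixes some atoms; the unmentioned ones are free. Counting distinct full assignments: branch {q2=false, q3=true, q4=true, q5=true} (q1) contributes 2 new; branch {q3=false, q4=true, q5=true} (q1, q2) contributes 4 new; branch {q2=true, q3=false, q4=true, q5=true} (q1) contributes 0 new; branch {q1=true, q2=false, q3=true, q4=true, q5=true} (none free) contributes 0 new; branch {q1=true, q3=false, q4=true, q5=true} (q2) contributes 0 new; branch {q1=true, q2=true, q3=false, q4=true, q5=true} (none free) contributes 0 new; branch {q1=true, q2=false, q3=true, q4=true, q5=false} (none free) contributes 1 new; branch {q1=true, q3=false, q4=true, q5=false} (q2) contributes 2 new; branch {q1=true, q2=true, q3=false, q4=true, q5=false} (none free) contributes 0 new. Total: 9.

9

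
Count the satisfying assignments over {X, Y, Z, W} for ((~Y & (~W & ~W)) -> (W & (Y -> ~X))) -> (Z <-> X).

Initial set: {(((~Y & (~W & ~W)) -> (W & (Y -> ~X))) -> (Z <-> X))}.
(((~Y & (~W & ~W)) -> (W & (Y -> ~X))) -> (Z <-> X)): β-rule — branch into ~((~Y & (~W & ~W)) -> (W & (Y -> ~X)))  //  (Z <-> X).
  branch 1 (add ~((~Y & (~W & ~W)) -> (W & (Y -> ~X)))):
    ~((~Y & (~W & ~W)) -> (W & (Y -> ~X))): α-rule — add (~Y & (~W & ~W)), ~(W & (Y -> ~X)).
    (~Y & (~W & ~W)): α-rule — add ~Y, (~W & ~W).
    (~W & ~W): α-rule — add ~W, ~W.
    ~(W & (Y -> ~X)): β-rule — branch into ~W  //  ~(Y -> ~X).
      branch 1.1 (add ~W):
        ○ open, literals {W=false, Y=false}.
      branch 1.2 (add ~(Y -> ~X)):
        ~(Y -> ~X): α-rule — add Y, ~~X.
        × closes — contains both Y and ~Y.
  branch 2 (add (Z <-> X)):
    (Z <-> X): β-rule — branch into Z, X  //  ~Z, ~X.
      branch 2.1 (add Z, X):
        ○ open, literals {X=true, Z=true}.
      branch 2.2 (add ~Z, ~X):
        ○ open, literals {X=false, Z=false}.
1 branch closed, 3 open.
Each open branch fixes some atoms; the unmentioned ones are free. Counting distinct full assignments: branch {W=false, Y=false} (X, Z) contributes 4 new; branch {X=true, Z=true} (Y, W) contributes 3 new; branch {X=false, Z=false} (Y, W) contributes 3 new. Total: 10.

10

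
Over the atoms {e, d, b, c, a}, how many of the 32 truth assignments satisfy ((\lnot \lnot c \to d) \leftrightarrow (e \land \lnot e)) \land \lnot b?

Initial set: {(((\lnot \lnot c \to d) \leftrightarrow (e \land \lnot e)) \land \lnot b)}.
(((\lnot \lnot c \to d) \leftrightarrow (e \land \lnot e)) \land \lnot b): α-rule — add ((\lnot \lnot c \to d) \leftrightarrow (e \land \lnot e)), \lnot b.
((\lnot \lnot c \to d) \leftrightarrow (e \land \lnot e)): β-rule — branch into (\lnot \lnot c \to d), (e \land \lnot e)  //  \lnot (\lnot \lnot c \to d), \lnot (e \land \lnot e).
  branch 1 (add (\lnot \lnot c \to d), (e \land \lnot e)):
    (e \land \lnot e): α-rule — add e, \lnot e.
    × closes — contains both e and \lnot e.
  branch 2 (add \lnot (\lnot \lnot c \to d), \lnot (e \land \lnot e)):
    \lnot (\lnot \lnot c \to d): α-rule — add \lnot \lnot c, \lnot d.
    \lnot \lnot c: drop double negation, giving c.
    \lnot (e \land \lnot e): β-rule — branch into \lnot e  //  \lnot \lnot e.
      branch 2.1 (add \lnot e):
        ○ open, literals {b=0, c=1, d=0, e=0}.
      branch 2.2 (add \lnot \lnot e):
        ○ open, literals {b=0, c=1, d=0, e=1}.
1 branch closed, 2 open.
Each open branch fixes some atoms; the unmentioned ones are free. Counting distinct full assignments: branch {b=0, c=1, d=0, e=0} (a) contributes 2 new; branch {b=0, c=1, d=0, e=1} (a) contributes 2 new. Total: 4.

4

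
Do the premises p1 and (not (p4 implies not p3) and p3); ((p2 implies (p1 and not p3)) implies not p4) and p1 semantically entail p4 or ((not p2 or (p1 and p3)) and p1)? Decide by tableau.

Yes

Initial set: {(p1 and (not (p4 implies not p3) and p3)); (((p2 implies (p1 and not p3)) implies not p4) and p1); not (p4 or ((not p2 or (p1 and p3)) and p1))}.
(p1 and (not (p4 implies not p3) and p3)): α-rule — add p1, (not (p4 implies not p3) and p3).
(((p2 implies (p1 and not p3)) implies not p4) and p1): α-rule — add ((p2 implies (p1 and not p3)) implies not p4), p1.
not (p4 or ((not p2 or (p1 and p3)) and p1)): α-rule — add not p4, not ((not p2 or (p1 and p3)) and p1).
(not (p4 implies not p3) and p3): α-rule — add not (p4 implies not p3), p3.
not (p4 implies not p3): α-rule — add p4, not not p3.
× closes — contains both p4 and not p4.
All 1 branch closes.
Every branch closed, so the premises entail the conclusion.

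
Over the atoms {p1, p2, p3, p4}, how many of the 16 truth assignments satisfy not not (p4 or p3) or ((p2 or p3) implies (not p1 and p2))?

Initial set: {(not not (p4 or p3) or ((p2 or p3) implies (not p1 and p2)))}.
(not not (p4 or p3) or ((p2 or p3) implies (not p1 and p2))): β-rule — branch into not not (p4 or p3)  //  ((p2 or p3) implies (not p1 and p2)).
  branch 1 (add not not (p4 or p3)):
    not not (p4 or p3): drop double negation, giving (p4 or p3).
    (p4 or p3): β-rule — branch into p4  //  p3.
      branch 1.1 (add p4):
        ○ open, literals {p4=true}.
      branch 1.2 (add p3):
        ○ open, literals {p3=true}.
  branch 2 (add ((p2 or p3) implies (not p1 and p2))):
    ((p2 or p3) implies (not p1 and p2)): β-rule — branch into not (p2 or p3)  //  (not p1 and p2).
      branch 2.1 (add not (p2 or p3)):
        not (p2 or p3): α-rule — add not p2, not p3.
        ○ open, literals {p2=false, p3=false}.
      branch 2.2 (add (not p1 and p2)):
        (not p1 and p2): α-rule — add not p1, p2.
        ○ open, literals {p1=false, p2=true}.
0 branches closed, 4 open.
Each open branch fixes some atoms; the unmentioned ones are free. Counting distinct full assignments: branch {p4=true} (p1, p2, p3) contributes 8 new; branch {p3=true} (p1, p2, p4) contributes 4 new; branch {p2=false, p3=false} (p1, p4) contributes 2 new; branch {p1=false, p2=true} (p3, p4) contributes 1 new. Total: 15.

15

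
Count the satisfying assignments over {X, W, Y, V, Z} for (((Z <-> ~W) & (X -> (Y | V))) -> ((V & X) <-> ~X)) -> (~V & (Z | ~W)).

Initial set: {T ((((Z <-> ~W) & (X -> (Y | V))) -> ((V & X) <-> ~X)) -> (~V & (Z | ~W)))}.
T ((((Z <-> ~W) & (X -> (Y | V))) -> ((V & X) <-> ~X)) -> (~V & (Z | ~W))): β-rule — branch into F (((Z <-> ~W) & (X -> (Y | V))) -> ((V & X) <-> ~X))  //  T (~V & (Z | ~W)).
  branch 1 (add F (((Z <-> ~W) & (X -> (Y | V))) -> ((V & X) <-> ~X))):
    F (((Z <-> ~W) & (X -> (Y | V))) -> ((V & X) <-> ~X)): α-rule — add T ((Z <-> ~W) & (X -> (Y | V))), F ((V & X) <-> ~X).
    T ((Z <-> ~W) & (X -> (Y | V))): α-rule — add T (Z <-> ~W), T (X -> (Y | V)).
    F ((V & X) <-> ~X): β-rule — branch into T (V & X), F ~X  //  F (V & X), T ~X.
      branch 1.1 (add T (V & X), F ~X):
        T (V & X): α-rule — add T V, T X.
        T (Z <-> ~W): β-rule — branch into T Z, T ~W  //  F Z, F ~W.
          branch 1.1.1 (add T Z, T ~W):
            T (X -> (Y | V)): β-rule — branch into F X  //  T (Y | V).
              branch 1.1.1.1 (add F X):
                × closes — contains both X and ~X.
              branch 1.1.1.2 (add T (Y | V)):
                T (Y | V): β-rule — branch into T Y  //  T V.
                  branch 1.1.1.2.1 (add T Y):
                    ○ open, literals {V=1, W=0, X=1, Y=1, Z=1}.
                  branch 1.1.1.2.2 (add T V):
                    ○ open, literals {V=1, W=0, X=1, Z=1}.
          branch 1.1.2 (add F Z, F ~W):
            T (X -> (Y | V)): β-rule — branch into F X  //  T (Y | V).
              branch 1.1.2.1 (add F X):
                × closes — contains both X and ~X.
              branch 1.1.2.2 (add T (Y | V)):
                T (Y | V): β-rule — branch into T Y  //  T V.
                  branch 1.1.2.2.1 (add T Y):
                    ○ open, literals {V=1, W=1, X=1, Y=1, Z=0}.
                  branch 1.1.2.2.2 (add T V):
                    ○ open, literals {V=1, W=1, X=1, Z=0}.
      branch 1.2 (add F (V & X), T ~X):
        T (Z <-> ~W): β-rule — branch into T Z, T ~W  //  F Z, F ~W.
          branch 1.2.1 (add T Z, T ~W):
            T (X -> (Y | V)): β-rule — branch into F X  //  T (Y | V).
              branch 1.2.1.1 (add F X):
                F (V & X): β-rule — branch into F V  //  F X.
                  branch 1.2.1.1.1 (add F V):
                    ○ open, literals {V=0, W=0, X=0, Z=1}.
                  branch 1.2.1.1.2 (add F X):
                    ○ open, literals {W=0, X=0, Z=1}.
              branch 1.2.1.2 (add T (Y | V)):
                F (V & X): β-rule — branch into F V  //  F X.
                  branch 1.2.1.2.1 (add F V):
                    T (Y | V): β-rule — branch into T Y  //  T V.
                      branch 1.2.1.2.1.1 (add T Y):
                        ○ open, literals {V=0, W=0, X=0, Y=1, Z=1}.
                      branch 1.2.1.2.1.2 (add T V):
                        × closes — contains both V and ~V.
                  branch 1.2.1.2.2 (add F X):
                    T (Y | V): β-rule — branch into T Y  //  T V.
                      branch 1.2.1.2.2.1 (add T Y):
                        ○ open, literals {W=0, X=0, Y=1, Z=1}.
                      branch 1.2.1.2.2.2 (add T V):
                        ○ open, literals {V=1, W=0, X=0, Z=1}.
          branch 1.2.2 (add F Z, F ~W):
            T (X -> (Y | V)): β-rule — branch into F X  //  T (Y | V).
              branch 1.2.2.1 (add F X):
                F (V & X): β-rule — branch into F V  //  F X.
                  branch 1.2.2.1.1 (add F V):
                    ○ open, literals {V=0, W=1, X=0, Z=0}.
                  branch 1.2.2.1.2 (add F X):
                    ○ open, literals {W=1, X=0, Z=0}.
              branch 1.2.2.2 (add T (Y | V)):
                F (V & X): β-rule — branch into F V  //  F X.
                  branch 1.2.2.2.1 (add F V):
                    T (Y | V): β-rule — branch into T Y  //  T V.
                      branch 1.2.2.2.1.1 (add T Y):
                        ○ open, literals {V=0, W=1, X=0, Y=1, Z=0}.
                      branch 1.2.2.2.1.2 (add T V):
                        × closes — contains both V and ~V.
                  branch 1.2.2.2.2 (add F X):
                    T (Y | V): β-rule — branch into T Y  //  T V.
                      branch 1.2.2.2.2.1 (add T Y):
                        ○ open, literals {W=1, X=0, Y=1, Z=0}.
                      branch 1.2.2.2.2.2 (add T V):
                        ○ open, literals {V=1, W=1, X=0, Z=0}.
  branch 2 (add T (~V & (Z | ~W))):
    T (~V & (Z | ~W)): α-rule — add T ~V, T (Z | ~W).
    T (Z | ~W): β-rule — branch into T Z  //  T ~W.
      branch 2.1 (add T Z):
        ○ open, literals {V=0, Z=1}.
      branch 2.2 (add T ~W):
        ○ open, literals {V=0, W=0}.
4 branches closed, 16 open.
Each open branch fixes some atoms; the unmentioned ones are free. Counting distinct full assignments: branch {V=1, W=0, X=1, Y=1, Z=1} (none free) contributes 1 new; branch {V=1, W=0, X=1, Z=1} (Y) contributes 1 new; branch {V=1, W=1, X=1, Y=1, Z=0} (none free) contributes 1 new; branch {V=1, W=1, X=1, Z=0} (Y) contributes 1 new; branch {V=0, W=0, X=0, Z=1} (Y) contributes 2 new; branch {W=0, X=0, Z=1} (Y, V) contributes 2 new; branch {V=0, W=0, X=0, Y=1, Z=1} (none free) contributes 0 new; branch {W=0, X=0, Y=1, Z=1} (V) contributes 0 new; branch {V=1, W=0, X=0, Z=1} (Y) contributes 0 new; branch {V=0, W=1, X=0, Z=0} (Y) contributes 2 new; branch {W=1, X=0, Z=0} (Y, V) contributes 2 new; branch {V=0, W=1, X=0, Y=1, Z=0} (none free) contributes 0 new; branch {W=1, X=0, Y=1, Z=0} (V) contributes 0 new; branch {V=1, W=1, X=0, Z=0} (Y) contributes 0 new; branch {V=0, Z=1} (X, W, Y) contributes 6 new; branch {V=0, W=0} (X, Y, Z) contributes 4 new. Total: 22.

22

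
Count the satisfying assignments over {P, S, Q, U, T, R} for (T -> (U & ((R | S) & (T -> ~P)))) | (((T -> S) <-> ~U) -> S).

58

Initial set: {T ((T -> (U & ((R | S) & (T -> ~P)))) | (((T -> S) <-> ~U) -> S))}.
T ((T -> (U & ((R | S) & (T -> ~P)))) | (((T -> S) <-> ~U) -> S)): β-rule — branch into T (T -> (U & ((R | S) & (T -> ~P))))  //  T (((T -> S) <-> ~U) -> S).
  branch 1 (add T (T -> (U & ((R | S) & (T -> ~P))))):
    T (T -> (U & ((R | S) & (T -> ~P)))): β-rule — branch into F T  //  T (U & ((R | S) & (T -> ~P))).
      branch 1.1 (add F T):
        ○ open, literals {T=0}.
      branch 1.2 (add T (U & ((R | S) & (T -> ~P)))):
        T (U & ((R | S) & (T -> ~P))): α-rule — add T U, T ((R | S) & (T -> ~P)).
        T ((R | S) & (T -> ~P)): α-rule — add T (R | S), T (T -> ~P).
        T (R | S): β-rule — branch into T R  //  T S.
          branch 1.2.1 (add T R):
            T (T -> ~P): β-rule — branch into F T  //  T ~P.
              branch 1.2.1.1 (add F T):
                ○ open, literals {R=1, T=0, U=1}.
              branch 1.2.1.2 (add T ~P):
                ○ open, literals {P=0, R=1, U=1}.
          branch 1.2.2 (add T S):
            T (T -> ~P): β-rule — branch into F T  //  T ~P.
              branch 1.2.2.1 (add F T):
                ○ open, literals {S=1, T=0, U=1}.
              branch 1.2.2.2 (add T ~P):
                ○ open, literals {P=0, S=1, U=1}.
  branch 2 (add T (((T -> S) <-> ~U) -> S)):
    T (((T -> S) <-> ~U) -> S): β-rule — branch into F ((T -> S) <-> ~U)  //  T S.
      branch 2.1 (add F ((T -> S) <-> ~U)):
        F ((T -> S) <-> ~U): β-rule — branch into T (T -> S), F ~U  //  F (T -> S), T ~U.
          branch 2.1.1 (add T (T -> S), F ~U):
            T (T -> S): β-rule — branch into F T  //  T S.
              branch 2.1.1.1 (add F T):
                ○ open, literals {T=0, U=1}.
              branch 2.1.1.2 (add T S):
                ○ open, literals {S=1, U=1}.
          branch 2.1.2 (add F (T -> S), T ~U):
            F (T -> S): α-rule — add T T, F S.
            ○ open, literals {S=0, T=1, U=0}.
      branch 2.2 (add T S):
        ○ open, literals {S=1}.
0 branches closed, 9 open.
Each open branch fixes some atoms; the unmentioned ones are free. Counting distinct full assignments: branch {T=0} (P, S, Q, U, R) contributes 32 new; branch {R=1, T=0, U=1} (P, S, Q) contributes 0 new; branch {P=0, R=1, U=1} (S, Q, T) contributes 4 new; branch {S=1, T=0, U=1} (P, Q, R) contributes 0 new; branch {P=0, S=1, U=1} (Q, T, R) contributes 2 new; branch {T=0, U=1} (P, S, Q, R) contributes 0 new; branch {S=1, U=1} (P, Q, T, R) contributes 4 new; branch {S=0, T=1, U=0} (P, Q, R) contributes 8 new; branch {S=1} (P, Q, U, T, R) contributes 8 new. Total: 58.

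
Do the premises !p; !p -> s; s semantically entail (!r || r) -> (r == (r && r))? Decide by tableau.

Initial set: {!p; (!p -> s); s; !((!r || r) -> (r == (r && r)))}.
!((!r || r) -> (r == (r && r))): α-rule — add (!r || r), !(r == (r && r)).
(!p -> s): β-rule — branch into !!p  //  s.
  branch 1 (add !!p):
    × closes — contains both p and !p.
  branch 2 (add s):
    (!r || r): β-rule — branch into !r  //  r.
      branch 2.1 (add !r):
        !(r == (r && r)): β-rule — branch into r, !(r && r)  //  !r, (r && r).
          branch 2.1.1 (add r, !(r && r)):
            × closes — contains both r and !r.
          branch 2.1.2 (add !r, (r && r)):
            (r && r): α-rule — add r, r.
            × closes — contains both r and !r.
      branch 2.2 (add r):
        !(r == (r && r)): β-rule — branch into r, !(r && r)  //  !r, (r && r).
          branch 2.2.1 (add r, !(r && r)):
            !(r && r): β-rule — branch into !r  //  !r.
              branch 2.2.1.1 (add !r):
                × closes — contains both r and !r.
              branch 2.2.1.2 (add !r):
                × closes — contains both r and !r.
          branch 2.2.2 (add !r, (r && r)):
            × closes — contains both r and !r.
All 6 branches close.
Every branch closed, so the premises entail the conclusion.

Yes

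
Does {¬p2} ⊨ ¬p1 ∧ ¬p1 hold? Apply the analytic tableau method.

No

Initial set: {¬p2; ¬(¬p1 ∧ ¬p1)}.
¬(¬p1 ∧ ¬p1): β-rule — branch into ¬¬p1  //  ¬¬p1.
  branch 1 (add ¬¬p1):
    ○ open, literals {p1=true, p2=false}.
  branch 2 (add ¬¬p1):
    ○ open, literals {p1=true, p2=false}.
0 branches closed, 2 open.
An open branch gives a countermodel: p1=true, p2=false (unmentioned atoms arbitrary); the premises hold there but the conclusion fails.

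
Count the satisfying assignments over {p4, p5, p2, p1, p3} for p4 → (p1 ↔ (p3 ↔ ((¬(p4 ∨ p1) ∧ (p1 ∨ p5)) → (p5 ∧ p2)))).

Initial set: {(p4 → (p1 ↔ (p3 ↔ ((¬(p4 ∨ p1) ∧ (p1 ∨ p5)) → (p5 ∧ p2)))))}.
(p4 → (p1 ↔ (p3 ↔ ((¬(p4 ∨ p1) ∧ (p1 ∨ p5)) → (p5 ∧ p2))))): β-rule — branch into ¬p4  //  (p1 ↔ (p3 ↔ ((¬(p4 ∨ p1) ∧ (p1 ∨ p5)) → (p5 ∧ p2)))).
  branch 1 (add ¬p4):
    ○ open, literals {p4=0}.
  branch 2 (add (p1 ↔ (p3 ↔ ((¬(p4 ∨ p1) ∧ (p1 ∨ p5)) → (p5 ∧ p2))))):
    (p1 ↔ (p3 ↔ ((¬(p4 ∨ p1) ∧ (p1 ∨ p5)) → (p5 ∧ p2)))): β-rule — branch into p1, (p3 ↔ ((¬(p4 ∨ p1) ∧ (p1 ∨ p5)) → (p5 ∧ p2)))  //  ¬p1, ¬(p3 ↔ ((¬(p4 ∨ p1) ∧ (p1 ∨ p5)) → (p5 ∧ p2))).
      branch 2.1 (add p1, (p3 ↔ ((¬(p4 ∨ p1) ∧ (p1 ∨ p5)) → (p5 ∧ p2)))):
        (p3 ↔ ((¬(p4 ∨ p1) ∧ (p1 ∨ p5)) → (p5 ∧ p2))): β-rule — branch into p3, ((¬(p4 ∨ p1) ∧ (p1 ∨ p5)) → (p5 ∧ p2))  //  ¬p3, ¬((¬(p4 ∨ p1) ∧ (p1 ∨ p5)) → (p5 ∧ p2)).
          branch 2.1.1 (add p3, ((¬(p4 ∨ p1) ∧ (p1 ∨ p5)) → (p5 ∧ p2))):
            ((¬(p4 ∨ p1) ∧ (p1 ∨ p5)) → (p5 ∧ p2)): β-rule — branch into ¬(¬(p4 ∨ p1) ∧ (p1 ∨ p5))  //  (p5 ∧ p2).
              branch 2.1.1.1 (add ¬(¬(p4 ∨ p1) ∧ (p1 ∨ p5))):
                ¬(¬(p4 ∨ p1) ∧ (p1 ∨ p5)): β-rule — branch into ¬¬(p4 ∨ p1)  //  ¬(p1 ∨ p5).
                  branch 2.1.1.1.1 (add ¬¬(p4 ∨ p1)):
                    ¬¬(p4 ∨ p1): β-rule — branch into p4  //  p1.
                      branch 2.1.1.1.1.1 (add p4):
                        ○ open, literals {p1=1, p3=1, p4=1}.
                      branch 2.1.1.1.1.2 (add p1):
                        ○ open, literals {p1=1, p3=1}.
                  branch 2.1.1.1.2 (add ¬(p1 ∨ p5)):
                    ¬(p1 ∨ p5): α-rule — add ¬p1, ¬p5.
                    × closes — contains both p1 and ¬p1.
              branch 2.1.1.2 (add (p5 ∧ p2)):
                (p5 ∧ p2): α-rule — add p5, p2.
                ○ open, literals {p1=1, p2=1, p3=1, p5=1}.
          branch 2.1.2 (add ¬p3, ¬((¬(p4 ∨ p1) ∧ (p1 ∨ p5)) → (p5 ∧ p2))):
            ¬((¬(p4 ∨ p1) ∧ (p1 ∨ p5)) → (p5 ∧ p2)): α-rule — add (¬(p4 ∨ p1) ∧ (p1 ∨ p5)), ¬(p5 ∧ p2).
            (¬(p4 ∨ p1) ∧ (p1 ∨ p5)): α-rule — add ¬(p4 ∨ p1), (p1 ∨ p5).
            ¬(p4 ∨ p1): α-rule — add ¬p4, ¬p1.
            × closes — contains both p1 and ¬p1.
      branch 2.2 (add ¬p1, ¬(p3 ↔ ((¬(p4 ∨ p1) ∧ (p1 ∨ p5)) → (p5 ∧ p2)))):
        ¬(p3 ↔ ((¬(p4 ∨ p1) ∧ (p1 ∨ p5)) → (p5 ∧ p2))): β-rule — branch into p3, ¬((¬(p4 ∨ p1) ∧ (p1 ∨ p5)) → (p5 ∧ p2))  //  ¬p3, ((¬(p4 ∨ p1) ∧ (p1 ∨ p5)) → (p5 ∧ p2)).
          branch 2.2.1 (add p3, ¬((¬(p4 ∨ p1) ∧ (p1 ∨ p5)) → (p5 ∧ p2))):
            ¬((¬(p4 ∨ p1) ∧ (p1 ∨ p5)) → (p5 ∧ p2)): α-rule — add (¬(p4 ∨ p1) ∧ (p1 ∨ p5)), ¬(p5 ∧ p2).
            (¬(p4 ∨ p1) ∧ (p1 ∨ p5)): α-rule — add ¬(p4 ∨ p1), (p1 ∨ p5).
            ¬(p4 ∨ p1): α-rule — add ¬p4, ¬p1.
            ¬(p5 ∧ p2): β-rule — branch into ¬p5  //  ¬p2.
              branch 2.2.1.1 (add ¬p5):
                (p1 ∨ p5): β-rule — branch into p1  //  p5.
                  branch 2.2.1.1.1 (add p1):
                    × closes — contains both p1 and ¬p1.
                  branch 2.2.1.1.2 (add p5):
                    × closes — contains both p5 and ¬p5.
              branch 2.2.1.2 (add ¬p2):
                (p1 ∨ p5): β-rule — branch into p1  //  p5.
                  branch 2.2.1.2.1 (add p1):
                    × closes — contains both p1 and ¬p1.
                  branch 2.2.1.2.2 (add p5):
                    ○ open, literals {p1=0, p2=0, p3=1, p4=0, p5=1}.
          branch 2.2.2 (add ¬p3, ((¬(p4 ∨ p1) ∧ (p1 ∨ p5)) → (p5 ∧ p2))):
            ((¬(p4 ∨ p1) ∧ (p1 ∨ p5)) → (p5 ∧ p2)): β-rule — branch into ¬(¬(p4 ∨ p1) ∧ (p1 ∨ p5))  //  (p5 ∧ p2).
              branch 2.2.2.1 (add ¬(¬(p4 ∨ p1) ∧ (p1 ∨ p5))):
                ¬(¬(p4 ∨ p1) ∧ (p1 ∨ p5)): β-rule — branch into ¬¬(p4 ∨ p1)  //  ¬(p1 ∨ p5).
                  branch 2.2.2.1.1 (add ¬¬(p4 ∨ p1)):
                    ¬¬(p4 ∨ p1): β-rule — branch into p4  //  p1.
                      branch 2.2.2.1.1.1 (add p4):
                        ○ open, literals {p1=0, p3=0, p4=1}.
                      branch 2.2.2.1.1.2 (add p1):
                        × closes — contains both p1 and ¬p1.
                  branch 2.2.2.1.2 (add ¬(p1 ∨ p5)):
                    ¬(p1 ∨ p5): α-rule — add ¬p1, ¬p5.
                    ○ open, literals {p1=0, p3=0, p5=0}.
              branch 2.2.2.2 (add (p5 ∧ p2)):
                (p5 ∧ p2): α-rule — add p5, p2.
                ○ open, literals {p1=0, p2=1, p3=0, p5=1}.
6 branches closed, 8 open.
Each open branch fixes some atoms; the unmentioned ones are free. Counting distinct full assignments: branch {p4=0} (p5, p2, p1, p3) contributes 16 new; branch {p1=1, p3=1, p4=1} (p5, p2) contributes 4 new; branch {p1=1, p3=1} (p4, p5, p2) contributes 0 new; branch {p1=1, p2=1, p3=1, p5=1} (p4) contributes 0 new; branch {p1=0, p2=0, p3=1, p4=0, p5=1} (none free) contributes 0 new; branch {p1=0, p3=0, p4=1} (p5, p2) contributes 4 new; branch {p1=0, p3=0, p5=0} (p4, p2) contributes 0 new; branch {p1=0, p2=1, p3=0, p5=1} (p4) contributes 0 new. Total: 24.

24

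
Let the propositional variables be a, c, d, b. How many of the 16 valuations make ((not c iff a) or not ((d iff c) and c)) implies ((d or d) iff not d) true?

2

Initial set: {(((not c iff a) or not ((d iff c) and c)) implies ((d or d) iff not d))}.
(((not c iff a) or not ((d iff c) and c)) implies ((d or d) iff not d)): β-rule — branch into not ((not c iff a) or not ((d iff c) and c))  //  ((d or d) iff not d).
  branch 1 (add not ((not c iff a) or not ((d iff c) and c))):
    not ((not c iff a) or not ((d iff c) and c)): α-rule — add not (not c iff a), not not ((d iff c) and c).
    not not ((d iff c) and c): α-rule — add (d iff c), c.
    not (not c iff a): β-rule — branch into not c, not a  //  not not c, a.
      branch 1.1 (add not c, not a):
        × closes — contains both c and not c.
      branch 1.2 (add not not c, a):
        (d iff c): β-rule — branch into d, c  //  not d, not c.
          branch 1.2.1 (add d, c):
            ○ open, literals {a=1, c=1, d=1}.
          branch 1.2.2 (add not d, not c):
            × closes — contains both c and not c.
  branch 2 (add ((d or d) iff not d)):
    ((d or d) iff not d): β-rule — branch into (d or d), not d  //  not (d or d), not not d.
      branch 2.1 (add (d or d), not d):
        (d or d): β-rule — branch into d  //  d.
          branch 2.1.1 (add d):
            × closes — contains both d and not d.
          branch 2.1.2 (add d):
            × closes — contains both d and not d.
      branch 2.2 (add not (d or d), not not d):
        not (d or d): α-rule — add not d, not d.
        × closes — contains both d and not d.
5 branches closed, 1 open.
Each open branch fixes some atoms; the unmentioned ones are free. Counting distinct full assignments: branch {a=1, c=1, d=1} (b) contributes 2 new. Total: 2.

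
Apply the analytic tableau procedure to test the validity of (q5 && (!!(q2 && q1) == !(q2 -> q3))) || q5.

Not valid

Assume the negation and expand:
Initial set: {!((q5 && (!!(q2 && q1) == !(q2 -> q3))) || q5)}.
!((q5 && (!!(q2 && q1) == !(q2 -> q3))) || q5): α-rule — add !(q5 && (!!(q2 && q1) == !(q2 -> q3))), !q5.
!(q5 && (!!(q2 && q1) == !(q2 -> q3))): β-rule — branch into !q5  //  !(!!(q2 && q1) == !(q2 -> q3)).
  branch 1 (add !q5):
    ○ open, literals {q5=F}.
  branch 2 (add !(!!(q2 && q1) == !(q2 -> q3))):
    !(!!(q2 && q1) == !(q2 -> q3)): β-rule — branch into !!(q2 && q1), !!(q2 -> q3)  //  !!!(q2 && q1), !(q2 -> q3).
      branch 2.1 (add !!(q2 && q1), !!(q2 -> q3)):
        !!(q2 && q1): drop double negation, giving (q2 && q1).
        (q2 && q1): α-rule — add q2, q1.
        !!(q2 -> q3): β-rule — branch into !q2  //  q3.
          branch 2.1.1 (add !q2):
            × closes — contains both q2 and !q2.
          branch 2.1.2 (add q3):
            ○ open, literals {q1=T, q2=T, q3=T, q5=F}.
      branch 2.2 (add !!!(q2 && q1), !(q2 -> q3)):
        !!!(q2 && q1): drop double negation, giving !(q2 && q1).
        !(q2 -> q3): α-rule — add q2, !q3.
        !(q2 && q1): β-rule — branch into !q2  //  !q1.
          branch 2.2.1 (add !q2):
            × closes — contains both q2 and !q2.
          branch 2.2.2 (add !q1):
            ○ open, literals {q1=F, q2=T, q3=F, q5=F}.
2 branches closed, 3 open.
An open branch gives a countermodel: q5=F (unmentioned atoms arbitrary); under it the original formula is false.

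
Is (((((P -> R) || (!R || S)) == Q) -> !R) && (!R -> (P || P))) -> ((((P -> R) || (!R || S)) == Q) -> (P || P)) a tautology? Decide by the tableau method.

Valid

Assume the negation and expand:
Initial set: {!((((((P -> R) || (!R || S)) == Q) -> !R) && (!R -> (P || P))) -> ((((P -> R) || (!R || S)) == Q) -> (P || P)))}.
!((((((P -> R) || (!R || S)) == Q) -> !R) && (!R -> (P || P))) -> ((((P -> R) || (!R || S)) == Q) -> (P || P))): α-rule — add (((((P -> R) || (!R || S)) == Q) -> !R) && (!R -> (P || P))), !((((P -> R) || (!R || S)) == Q) -> (P || P)).
(((((P -> R) || (!R || S)) == Q) -> !R) && (!R -> (P || P))): α-rule — add ((((P -> R) || (!R || S)) == Q) -> !R), (!R -> (P || P)).
!((((P -> R) || (!R || S)) == Q) -> (P || P)): α-rule — add (((P -> R) || (!R || S)) == Q), !(P || P).
!(P || P): α-rule — add !P, !P.
((((P -> R) || (!R || S)) == Q) -> !R): β-rule — branch into !(((P -> R) || (!R || S)) == Q)  //  !R.
  branch 1 (add !(((P -> R) || (!R || S)) == Q)):
    (!R -> (P || P)): β-rule — branch into !!R  //  (P || P).
      branch 1.1 (add !!R):
        (((P -> R) || (!R || S)) == Q): β-rule — branch into ((P -> R) || (!R || S)), Q  //  !((P -> R) || (!R || S)), !Q.
          branch 1.1.1 (add ((P -> R) || (!R || S)), Q):
            !(((P -> R) || (!R || S)) == Q): β-rule — branch into ((P -> R) || (!R || S)), !Q  //  !((P -> R) || (!R || S)), Q.
              branch 1.1.1.1 (add ((P -> R) || (!R || S)), !Q):
                × closes — contains both Q and !Q.
              branch 1.1.1.2 (add !((P -> R) || (!R || S)), Q):
                !((P -> R) || (!R || S)): α-rule — add !(P -> R), !(!R || S).
                !(P -> R): α-rule — add P, !R.
                × closes — contains both P and !P.
          branch 1.1.2 (add !((P -> R) || (!R || S)), !Q):
            !((P -> R) || (!R || S)): α-rule — add !(P -> R), !(!R || S).
            !(P -> R): α-rule — add P, !R.
            × closes — contains both P and !P.
      branch 1.2 (add (P || P)):
        (((P -> R) || (!R || S)) == Q): β-rule — branch into ((P -> R) || (!R || S)), Q  //  !((P -> R) || (!R || S)), !Q.
          branch 1.2.1 (add ((P -> R) || (!R || S)), Q):
            !(((P -> R) || (!R || S)) == Q): β-rule — branch into ((P -> R) || (!R || S)), !Q  //  !((P -> R) || (!R || S)), Q.
              branch 1.2.1.1 (add ((P -> R) || (!R || S)), !Q):
                × closes — contains both Q and !Q.
              branch 1.2.1.2 (add !((P -> R) || (!R || S)), Q):
                !((P -> R) || (!R || S)): α-rule — add !(P -> R), !(!R || S).
                !(P -> R): α-rule — add P, !R.
                × closes — contains both P and !P.
          branch 1.2.2 (add !((P -> R) || (!R || S)), !Q):
            !((P -> R) || (!R || S)): α-rule — add !(P -> R), !(!R || S).
            !(P -> R): α-rule — add P, !R.
            × closes — contains both P and !P.
  branch 2 (add !R):
    (!R -> (P || P)): β-rule — branch into !!R  //  (P || P).
      branch 2.1 (add !!R):
        × closes — contains both R and !R.
      branch 2.2 (add (P || P)):
        (((P -> R) || (!R || S)) == Q): β-rule — branch into ((P -> R) || (!R || S)), Q  //  !((P -> R) || (!R || S)), !Q.
          branch 2.2.1 (add ((P -> R) || (!R || S)), Q):
            (P || P): β-rule — branch into P  //  P.
              branch 2.2.1.1 (add P):
                × closes — contains both P and !P.
              branch 2.2.1.2 (add P):
                × closes — contains both P and !P.
          branch 2.2.2 (add !((P -> R) || (!R || S)), !Q):
            !((P -> R) || (!R || S)): α-rule — add !(P -> R), !(!R || S).
            !(P -> R): α-rule — add P, !R.
            × closes — contains both P and !P.
All 10 branches close.
Every branch closed, so the negation is unsatisfiable and the formula is valid.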